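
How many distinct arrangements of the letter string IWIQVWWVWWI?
11! / (1! × 2! × 5! × 3!) = 27720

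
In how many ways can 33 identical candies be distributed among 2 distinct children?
C(33+2-1, 2-1) = C(34, 1) = 34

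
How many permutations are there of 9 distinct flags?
9! = 362880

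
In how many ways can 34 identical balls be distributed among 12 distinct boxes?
C(34+12-1, 12-1) = C(45, 11) = 10150595910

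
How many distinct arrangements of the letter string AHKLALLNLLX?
11! / (1! × 5! × 1! × 2! × 1! × 1!) = 166320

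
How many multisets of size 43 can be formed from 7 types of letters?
C(43+7-1, 7-1) = C(49, 6) = 13983816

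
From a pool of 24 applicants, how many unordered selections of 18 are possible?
C(24,18) = 24!/(18!×6!) = 134596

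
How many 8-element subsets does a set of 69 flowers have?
C(69,8) = 69!/(8!×61!) = 8361453672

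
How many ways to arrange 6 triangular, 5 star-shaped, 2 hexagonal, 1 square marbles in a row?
14! / (6! × 5! × 2! × 1!) = 504504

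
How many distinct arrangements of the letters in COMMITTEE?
9! / (1! × 1! × 2! × 1! × 2! × 2!) = 45360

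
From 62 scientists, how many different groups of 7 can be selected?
C(62,7) = 62!/(7!×55!) = 491796152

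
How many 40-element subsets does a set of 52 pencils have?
C(52,40) = 52!/(40!×12!) = 206379406870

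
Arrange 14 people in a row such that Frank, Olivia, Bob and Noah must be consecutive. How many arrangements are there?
Treat the 4 as one block: (14-4+1)! × 4! = 39916800 × 24 = 958003200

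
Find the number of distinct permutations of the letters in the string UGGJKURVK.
9! / (2! × 1! × 2! × 1! × 2! × 1!) = 45360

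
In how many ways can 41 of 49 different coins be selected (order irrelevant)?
C(49,41) = 49!/(41!×8!) = 450978066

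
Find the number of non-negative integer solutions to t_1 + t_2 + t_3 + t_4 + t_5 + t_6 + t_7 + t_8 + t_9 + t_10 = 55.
C(55+10-1, 10-1) = C(64, 9) = 27540584512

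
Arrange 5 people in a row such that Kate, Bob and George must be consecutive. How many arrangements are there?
Treat the 3 as one block: (5-3+1)! × 3! = 6 × 6 = 36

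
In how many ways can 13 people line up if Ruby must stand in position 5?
Fix one position: (13-1)! = 479001600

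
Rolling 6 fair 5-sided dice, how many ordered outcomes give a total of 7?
Coefficient of x^7 in (x + x² + ... + x^5)^6. By inclusion-exclusion on dice exceeding 5: Σ_j (-1)^j C(6,j)·C(7-1-5j, 5) = C(6,0)·C(6,5) = 1·6 = 6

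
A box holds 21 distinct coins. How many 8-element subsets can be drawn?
C(21,8) = 21!/(8!×13!) = 203490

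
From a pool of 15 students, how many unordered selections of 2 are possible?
C(15,2) = 15!/(2!×13!) = 105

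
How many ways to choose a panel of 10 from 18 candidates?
C(18,10) = 18!/(10!×8!) = 43758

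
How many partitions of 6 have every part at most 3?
Let r_j(i) = number of partitions of i into parts ≤ j, for i = 0..6. r_1(i) = 1 for all i; r_j(i) = r_{j-1}(i) + r_j(i-j). Rows j = 2..3: ≤2: 1 1 2 2 3 3 4; ≤3: 1 1 2 3 4 5 7. r_3(6) = 7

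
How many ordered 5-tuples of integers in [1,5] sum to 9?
Coefficient of x^9 in (x + x² + ... + x^5)^5. By inclusion-exclusion on dice exceeding 5: Σ_j (-1)^j C(5,j)·C(9-1-5j, 4) = C(5,0)·C(8,4) = 1·70 = 70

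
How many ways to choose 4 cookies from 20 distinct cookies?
C(20,4) = 20!/(4!×16!) = 4845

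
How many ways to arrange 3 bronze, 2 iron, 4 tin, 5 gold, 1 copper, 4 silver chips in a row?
19! / (3! × 2! × 4! × 5! × 1! × 4!) = 146659312800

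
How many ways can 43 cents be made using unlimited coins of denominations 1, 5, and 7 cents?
Coefficient of x^43 in 1/(1-x^1) · 1/(1-x^5) · 1/(1-x^7). Case on j = number of 7-cent coins (j = 0..6); remainder r = 43 - 7j is made from {1,5} in ⌊r/5⌋+1 ways. r = 43, 36, 29, 22, 15, 8, 1 → 9 + 8 + 6 + 5 + 4 + 2 + 1 = 35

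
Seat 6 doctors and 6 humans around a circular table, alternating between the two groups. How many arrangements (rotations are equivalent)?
Fix one of the doctors: (6-1)! ways for the remaining doctors, × 6! ways for the humans = 120 × 720 = 86400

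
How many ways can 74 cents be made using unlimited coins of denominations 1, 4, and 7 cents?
Coefficient of x^74 in 1/(1-x^1) · 1/(1-x^4) · 1/(1-x^7). Case on j = number of 7-cent coins (j = 0..10); remainder r = 74 - 7j is made from {1,4} in ⌊r/4⌋+1 ways. r = 74, 67, 60, 53, 46, 39, 32, 25, 18, 11, 4 → 19 + 17 + 16 + 14 + 12 + 10 + 9 + 7 + 5 + 3 + 2 = 114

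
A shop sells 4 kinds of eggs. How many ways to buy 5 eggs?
C(5+4-1, 4-1) = C(8, 3) = 56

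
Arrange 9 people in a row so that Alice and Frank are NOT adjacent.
Total - adjacent = 9! - (9-1)!×2 = 362880 - 80640 = 282240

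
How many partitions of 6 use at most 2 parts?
By conjugation, equals partitions of 6 into parts ≤ 2. Let r_j(i) = number of partitions of i into parts ≤ j, for i = 0..6. r_1(i) = 1 for all i; r_j(i) = r_{j-1}(i) + r_j(i-j). Rows j = 2..2: ≤2: 1 1 2 2 3 3 4. r_2(6) = 4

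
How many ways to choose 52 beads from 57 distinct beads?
C(57,52) = 57!/(52!×5!) = 4187106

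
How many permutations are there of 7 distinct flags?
7! = 5040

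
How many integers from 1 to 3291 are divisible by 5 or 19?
⌊3291/5⌋ + ⌊3291/19⌋ - ⌊3291/95⌋ = 658 + 173 - 34 = 797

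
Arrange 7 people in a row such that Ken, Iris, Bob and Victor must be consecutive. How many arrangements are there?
Treat the 4 as one block: (7-4+1)! × 4! = 24 × 24 = 576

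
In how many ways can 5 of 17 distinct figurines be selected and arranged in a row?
P(17,5) = 17!/(17-5)! = 742560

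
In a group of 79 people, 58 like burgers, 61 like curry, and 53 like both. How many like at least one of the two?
|A∪B| = |A| + |B| - |A∩B| = 58 + 61 - 53 = 66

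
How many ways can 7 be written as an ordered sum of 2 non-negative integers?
C(7+2-1, 2-1) = C(8, 1) = 8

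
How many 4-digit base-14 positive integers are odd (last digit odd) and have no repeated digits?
Last∈{1,3,5,7,9,11,13}. Last=0: 0. Last nonzero: 7×12×P(12,2) = 11088. Total = 11088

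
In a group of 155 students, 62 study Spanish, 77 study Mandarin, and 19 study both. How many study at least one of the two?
|A∪B| = |A| + |B| - |A∩B| = 62 + 77 - 19 = 120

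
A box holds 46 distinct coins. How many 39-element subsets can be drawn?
C(46,39) = 46!/(39!×7!) = 53524680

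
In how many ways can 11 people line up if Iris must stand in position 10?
Fix one position: (11-1)! = 3628800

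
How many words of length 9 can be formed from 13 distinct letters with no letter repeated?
P(13,9) = 13!/(13-9)! = 259459200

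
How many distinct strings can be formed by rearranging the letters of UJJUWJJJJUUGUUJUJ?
17! / (8! × 1! × 7! × 1!) = 1750320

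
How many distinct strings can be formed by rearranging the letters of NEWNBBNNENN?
11! / (6! × 1! × 2! × 2!) = 13860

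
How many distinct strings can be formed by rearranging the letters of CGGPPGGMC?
9! / (2! × 1! × 2! × 4!) = 3780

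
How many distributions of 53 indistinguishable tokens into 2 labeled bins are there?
C(53+2-1, 2-1) = C(54, 1) = 54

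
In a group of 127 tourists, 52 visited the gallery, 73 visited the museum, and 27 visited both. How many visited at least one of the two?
|A∪B| = |A| + |B| - |A∩B| = 52 + 73 - 27 = 98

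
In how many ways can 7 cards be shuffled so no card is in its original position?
!7 = Σ_{j=0}^{7} (-1)^j·7!/j! = 5040 - 5040 + 2520 - 840 + 210 - 42 + 7 - 1 = 1854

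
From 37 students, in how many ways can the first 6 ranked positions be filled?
P(37,6) = 37!/(37-6)! = 1673844480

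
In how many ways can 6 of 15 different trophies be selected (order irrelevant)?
C(15,6) = 15!/(6!×9!) = 5005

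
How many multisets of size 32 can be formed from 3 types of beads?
C(32+3-1, 3-1) = C(34, 2) = 561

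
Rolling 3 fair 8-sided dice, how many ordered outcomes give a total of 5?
Coefficient of x^5 in (x + x² + ... + x^8)^3. By inclusion-exclusion on dice exceeding 8: Σ_j (-1)^j C(3,j)·C(5-1-8j, 2) = C(3,0)·C(4,2) = 1·6 = 6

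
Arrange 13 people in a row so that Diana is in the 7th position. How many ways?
Fix one position: (13-1)! = 479001600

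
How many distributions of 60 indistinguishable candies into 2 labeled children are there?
C(60+2-1, 2-1) = C(61, 1) = 61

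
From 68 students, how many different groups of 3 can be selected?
C(68,3) = 68!/(3!×65!) = 50116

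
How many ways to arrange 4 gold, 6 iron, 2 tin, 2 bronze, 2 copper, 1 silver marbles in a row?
17! / (4! × 6! × 2! × 2! × 2! × 1!) = 2572970400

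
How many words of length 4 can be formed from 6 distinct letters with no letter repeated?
P(6,4) = 6!/(6-4)! = 360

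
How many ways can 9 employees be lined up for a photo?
9! = 362880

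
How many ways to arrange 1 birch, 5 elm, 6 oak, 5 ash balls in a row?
17! / (1! × 5! × 6! × 5!) = 34306272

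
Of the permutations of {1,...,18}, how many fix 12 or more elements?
Exactly j fixed points: C(18,j)·!(18-j); sum over j ≥ 12 (derangement numbers via !m = (m-1)·(!(m-1) + !(m-2)): !0..!6 = 1, 0, 1, 2, 9, 44, 265). Σ_{j=12}^{18} C(18,j)·!(18-j) = C(18,12)·!6 + C(18,13)·!5 + C(18,14)·!4 + C(18,15)·!3 + C(18,16)·!2 + C(18,17)·!1 + C(18,18)·!0 = 18564·265 + 8568·44 + 3060·9 + 816·2 + 153·1 + 18·0 + 1·1 = 5325778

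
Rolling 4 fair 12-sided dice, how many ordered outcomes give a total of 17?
Coefficient of x^17 in (x + x² + ... + x^12)^4. By inclusion-exclusion on dice exceeding 12: Σ_j (-1)^j C(4,j)·C(17-1-12j, 3) = C(4,0)·C(16,3) - C(4,1)·C(4,3) = 1·560 - 4·4 = 544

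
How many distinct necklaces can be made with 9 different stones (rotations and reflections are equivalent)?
(9-1)!/2 = 40320/2 = 20160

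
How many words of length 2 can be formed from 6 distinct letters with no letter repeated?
P(6,2) = 6!/(6-2)! = 30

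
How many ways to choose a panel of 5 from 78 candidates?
C(78,5) = 78!/(5!×73!) = 21111090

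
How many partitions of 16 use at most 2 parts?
By conjugation, equals partitions of 16 into parts ≤ 2. Let r_j(i) = number of partitions of i into parts ≤ j, for i = 0..16. r_1(i) = 1 for all i; r_j(i) = r_{j-1}(i) + r_j(i-j). Rows j = 2..2: ≤2: 1 1 2 2 3 3 4 4 5 5 6 6 7 7 8 8 9. r_2(16) = 9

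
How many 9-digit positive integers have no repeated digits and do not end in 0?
Last digit: 9 nonzero choices. First digit: 8 (nonzero, ≠last). Middle 7: P(8,7) = 40320. Total = 2903040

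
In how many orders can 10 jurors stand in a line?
10! = 3628800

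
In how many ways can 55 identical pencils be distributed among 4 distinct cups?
C(55+4-1, 4-1) = C(58, 3) = 30856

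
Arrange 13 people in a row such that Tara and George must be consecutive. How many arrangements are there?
Treat the 2 as one block: (13-2+1)! × 2! = 479001600 × 2 = 958003200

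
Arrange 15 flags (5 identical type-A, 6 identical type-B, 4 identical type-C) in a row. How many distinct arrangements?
15! / (5! × 6! × 4!) = 630630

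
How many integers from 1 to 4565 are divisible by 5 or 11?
⌊4565/5⌋ + ⌊4565/11⌋ - ⌊4565/55⌋ = 913 + 415 - 83 = 1245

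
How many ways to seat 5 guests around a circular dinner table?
Circular: fix one position, arrange the rest. (5-1)! = 24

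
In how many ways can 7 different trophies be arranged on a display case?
7! = 5040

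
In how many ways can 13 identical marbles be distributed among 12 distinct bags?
C(13+12-1, 12-1) = C(24, 11) = 2496144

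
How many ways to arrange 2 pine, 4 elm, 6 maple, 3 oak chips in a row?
15! / (2! × 4! × 6! × 3!) = 6306300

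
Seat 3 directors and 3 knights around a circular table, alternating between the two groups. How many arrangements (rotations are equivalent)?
Fix one of the directors: (3-1)! ways for the remaining directors, × 3! ways for the knights = 2 × 6 = 12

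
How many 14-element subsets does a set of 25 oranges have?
C(25,14) = 25!/(14!×11!) = 4457400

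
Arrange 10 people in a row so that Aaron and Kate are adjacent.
Treat as block: (10-1)! × 2! = 362880 × 2 = 725760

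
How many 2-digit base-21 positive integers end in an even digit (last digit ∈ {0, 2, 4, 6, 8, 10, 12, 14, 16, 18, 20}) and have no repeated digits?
Last∈{0,2,4,6,8,10,12,14,16,18,20}. Last=0: 20. Last nonzero: 10×19×P(19,0) = 190. Total = 210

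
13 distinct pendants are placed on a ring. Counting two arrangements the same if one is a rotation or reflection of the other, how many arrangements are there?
(13-1)!/2 = 479001600/2 = 239500800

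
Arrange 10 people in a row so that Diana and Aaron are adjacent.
Treat as block: (10-1)! × 2! = 362880 × 2 = 725760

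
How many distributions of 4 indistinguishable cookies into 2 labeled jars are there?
C(4+2-1, 2-1) = C(5, 1) = 5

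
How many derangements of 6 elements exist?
!6 = Σ_{j=0}^{6} (-1)^j·6!/j! = 720 - 720 + 360 - 120 + 30 - 6 + 1 = 265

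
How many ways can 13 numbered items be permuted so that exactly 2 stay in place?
Choose the 2 fixed points C(13,2) = 78, derange the rest: !11 = Σ_{j=0}^{11} (-1)^j·11!/j! = 39916800 - 39916800 + 19958400 - 6652800 + 1663200 - 332640 + 55440 - 7920 + 990 - 110 + 11 - 1 = 14684570. Product = 78 × 14684570 = 1145396460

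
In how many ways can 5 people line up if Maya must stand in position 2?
Fix one position: (5-1)! = 24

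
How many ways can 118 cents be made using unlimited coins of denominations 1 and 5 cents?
Coefficient of x^118 in 1/(1-x^1) · 1/(1-x^5). Use j coins of 5 for j = 0..⌊118/5⌋ = 23, the rest in 1s: 23 + 1 = 24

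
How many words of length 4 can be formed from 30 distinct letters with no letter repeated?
P(30,4) = 30!/(30-4)! = 657720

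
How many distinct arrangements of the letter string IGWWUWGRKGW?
11! / (1! × 1! × 1! × 3! × 4! × 1!) = 277200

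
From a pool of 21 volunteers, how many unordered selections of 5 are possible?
C(21,5) = 21!/(5!×16!) = 20349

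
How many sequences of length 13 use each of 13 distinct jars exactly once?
13! = 6227020800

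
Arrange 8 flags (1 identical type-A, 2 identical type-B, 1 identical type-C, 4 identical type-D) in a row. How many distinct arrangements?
8! / (1! × 2! × 1! × 4!) = 840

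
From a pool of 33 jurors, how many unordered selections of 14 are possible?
C(33,14) = 33!/(14!×19!) = 818809200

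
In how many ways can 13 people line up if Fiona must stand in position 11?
Fix one position: (13-1)! = 479001600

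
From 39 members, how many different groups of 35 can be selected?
C(39,35) = 39!/(35!×4!) = 82251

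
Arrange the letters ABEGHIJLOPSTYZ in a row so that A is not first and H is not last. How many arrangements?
By inclusion-exclusion: 14! - 2×(14-1)! + (14-2)! = 87178291200 - 12454041600 + 479001600 = 75203251200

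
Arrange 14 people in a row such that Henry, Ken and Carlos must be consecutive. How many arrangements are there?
Treat the 3 as one block: (14-3+1)! × 3! = 479001600 × 6 = 2874009600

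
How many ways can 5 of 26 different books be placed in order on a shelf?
P(26,5) = 26!/(26-5)! = 7893600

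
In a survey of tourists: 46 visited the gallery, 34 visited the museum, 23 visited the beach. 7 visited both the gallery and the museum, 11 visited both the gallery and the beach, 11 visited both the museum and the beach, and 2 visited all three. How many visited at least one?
|A∪B∪C| = 46+34+23-7-11-11+2 = 76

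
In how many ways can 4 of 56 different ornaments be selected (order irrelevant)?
C(56,4) = 56!/(4!×52!) = 367290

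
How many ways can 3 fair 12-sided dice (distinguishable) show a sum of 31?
Coefficient of x^31 in (x + x² + ... + x^12)^3. By inclusion-exclusion on dice exceeding 12: Σ_j (-1)^j C(3,j)·C(31-1-12j, 2) = C(3,0)·C(30,2) - C(3,1)·C(18,2) + C(3,2)·C(6,2) = 1·435 - 3·153 + 3·15 = 21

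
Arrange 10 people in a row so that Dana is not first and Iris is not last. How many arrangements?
By inclusion-exclusion: 10! - 2×(10-1)! + (10-2)! = 3628800 - 725760 + 40320 = 2943360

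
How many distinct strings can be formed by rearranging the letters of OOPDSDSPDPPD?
12! / (2! × 2! × 4! × 4!) = 207900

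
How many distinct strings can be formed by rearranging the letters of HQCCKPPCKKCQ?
12! / (4! × 2! × 2! × 3! × 1!) = 831600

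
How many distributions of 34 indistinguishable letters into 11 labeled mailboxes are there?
C(34+11-1, 11-1) = C(44, 10) = 2481256778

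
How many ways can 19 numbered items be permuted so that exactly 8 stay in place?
Choose the 8 fixed points C(19,8) = 75582, derange the rest: !11 = Σ_{j=0}^{11} (-1)^j·11!/j! = 39916800 - 39916800 + 19958400 - 6652800 + 1663200 - 332640 + 55440 - 7920 + 990 - 110 + 11 - 1 = 14684570. Product = 75582 × 14684570 = 1109889169740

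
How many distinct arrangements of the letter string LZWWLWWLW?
9! / (1! × 5! × 3!) = 504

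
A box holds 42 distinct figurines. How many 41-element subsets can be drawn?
C(42,41) = 42!/(41!×1!) = 42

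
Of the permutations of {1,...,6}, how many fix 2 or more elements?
Exactly j fixed points: C(6,j)·!(6-j); sum over j ≥ 2 (derangement numbers via !m = (m-1)·(!(m-1) + !(m-2)): !0..!4 = 1, 0, 1, 2, 9). Σ_{j=2}^{6} C(6,j)·!(6-j) = C(6,2)·!4 + C(6,3)·!3 + C(6,4)·!2 + C(6,5)·!1 + C(6,6)·!0 = 15·9 + 20·2 + 15·1 + 6·0 + 1·1 = 191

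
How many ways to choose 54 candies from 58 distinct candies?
C(58,54) = 58!/(54!×4!) = 424270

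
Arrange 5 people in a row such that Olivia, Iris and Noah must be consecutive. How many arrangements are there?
Treat the 3 as one block: (5-3+1)! × 3! = 6 × 6 = 36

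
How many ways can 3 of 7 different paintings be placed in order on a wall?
P(7,3) = 7!/(7-3)! = 210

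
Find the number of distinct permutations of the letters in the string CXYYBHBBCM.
10! / (1! × 2! × 1! × 1! × 2! × 3!) = 151200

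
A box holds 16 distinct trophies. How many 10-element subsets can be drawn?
C(16,10) = 16!/(10!×6!) = 8008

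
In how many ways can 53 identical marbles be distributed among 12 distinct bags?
C(53+12-1, 12-1) = C(64, 11) = 743595781824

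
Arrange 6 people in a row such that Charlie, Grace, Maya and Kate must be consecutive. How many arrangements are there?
Treat the 4 as one block: (6-4+1)! × 4! = 6 × 24 = 144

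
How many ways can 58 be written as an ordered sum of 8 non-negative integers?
C(58+8-1, 8-1) = C(65, 7) = 696190560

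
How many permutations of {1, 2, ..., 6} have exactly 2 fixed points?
Choose the 2 fixed points C(6,2) = 15, derange the rest: !4 = Σ_{j=0}^{4} (-1)^j·4!/j! = 24 - 24 + 12 - 4 + 1 = 9. Product = 15 × 9 = 135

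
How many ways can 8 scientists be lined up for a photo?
8! = 40320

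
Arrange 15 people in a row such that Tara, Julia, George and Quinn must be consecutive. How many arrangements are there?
Treat the 4 as one block: (15-4+1)! × 4! = 479001600 × 24 = 11496038400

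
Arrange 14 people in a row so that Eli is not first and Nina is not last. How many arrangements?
By inclusion-exclusion: 14! - 2×(14-1)! + (14-2)! = 87178291200 - 12454041600 + 479001600 = 75203251200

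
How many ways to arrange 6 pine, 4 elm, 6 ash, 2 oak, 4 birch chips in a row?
22! / (6! × 4! × 6! × 2! × 4!) = 1882127847600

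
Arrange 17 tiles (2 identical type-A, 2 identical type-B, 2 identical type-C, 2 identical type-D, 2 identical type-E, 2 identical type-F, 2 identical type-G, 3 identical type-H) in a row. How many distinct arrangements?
17! / (2! × 2! × 2! × 2! × 2! × 2! × 2! × 3!) = 463134672000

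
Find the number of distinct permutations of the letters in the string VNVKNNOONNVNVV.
14! / (1! × 6! × 2! × 5!) = 504504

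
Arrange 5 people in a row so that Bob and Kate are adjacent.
Treat as block: (5-1)! × 2! = 24 × 2 = 48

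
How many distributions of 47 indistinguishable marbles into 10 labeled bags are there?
C(47+10-1, 10-1) = C(56, 9) = 7575968400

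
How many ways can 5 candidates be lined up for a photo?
5! = 120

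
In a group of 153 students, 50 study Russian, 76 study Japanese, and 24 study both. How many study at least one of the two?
|A∪B| = |A| + |B| - |A∩B| = 50 + 76 - 24 = 102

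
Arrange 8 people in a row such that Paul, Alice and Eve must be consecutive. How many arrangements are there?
Treat the 3 as one block: (8-3+1)! × 3! = 720 × 6 = 4320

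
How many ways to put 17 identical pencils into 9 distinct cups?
C(17+9-1, 9-1) = C(25, 8) = 1081575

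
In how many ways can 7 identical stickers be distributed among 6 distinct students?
C(7+6-1, 6-1) = C(12, 5) = 792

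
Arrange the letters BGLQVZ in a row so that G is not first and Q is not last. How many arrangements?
By inclusion-exclusion: 6! - 2×(6-1)! + (6-2)! = 720 - 240 + 24 = 504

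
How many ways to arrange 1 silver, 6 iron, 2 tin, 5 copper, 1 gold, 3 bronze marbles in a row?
18! / (1! × 6! × 2! × 5! × 1! × 3!) = 6175128960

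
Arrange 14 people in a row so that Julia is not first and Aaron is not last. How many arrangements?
By inclusion-exclusion: 14! - 2×(14-1)! + (14-2)! = 87178291200 - 12454041600 + 479001600 = 75203251200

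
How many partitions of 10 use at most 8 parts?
By conjugation, equals partitions of 10 into parts ≤ 8. Let r_j(i) = number of partitions of i into parts ≤ j, for i = 0..10. r_1(i) = 1 for all i; r_j(i) = r_{j-1}(i) + r_j(i-j). Rows j = 2..8: ≤2: 1 1 2 2 3 3 4 4 5 5 6; ≤3: 1 1 2 3 4 5 7 8 10 12 14; ≤4: 1 1 2 3 5 6 9 11 15 18 23; ≤5: 1 1 2 3 5 7 10 13 18 23 30; ≤6: 1 1 2 3 5 7 11 14 20 26 35; ≤7: 1 1 2 3 5 7 11 15 21 28 38; ≤8: 1 1 2 3 5 7 11 15 22 29 40. r_8(10) = 40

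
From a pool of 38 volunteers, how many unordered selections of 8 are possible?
C(38,8) = 38!/(8!×30!) = 48903492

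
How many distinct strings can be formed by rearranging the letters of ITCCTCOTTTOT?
12! / (1! × 6! × 2! × 3!) = 55440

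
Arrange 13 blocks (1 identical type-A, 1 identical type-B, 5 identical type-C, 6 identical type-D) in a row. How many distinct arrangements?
13! / (1! × 1! × 5! × 6!) = 72072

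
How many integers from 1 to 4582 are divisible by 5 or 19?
⌊4582/5⌋ + ⌊4582/19⌋ - ⌊4582/95⌋ = 916 + 241 - 48 = 1109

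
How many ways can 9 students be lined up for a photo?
9! = 362880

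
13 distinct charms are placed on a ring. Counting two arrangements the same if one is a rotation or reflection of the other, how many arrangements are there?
(13-1)!/2 = 479001600/2 = 239500800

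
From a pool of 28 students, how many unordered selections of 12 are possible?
C(28,12) = 28!/(12!×16!) = 30421755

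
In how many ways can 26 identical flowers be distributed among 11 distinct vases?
C(26+11-1, 11-1) = C(36, 10) = 254186856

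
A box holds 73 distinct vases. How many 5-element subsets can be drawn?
C(73,5) = 73!/(5!×68!) = 15020334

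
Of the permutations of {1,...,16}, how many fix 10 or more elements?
Exactly j fixed points: C(16,j)·!(16-j); sum over j ≥ 10 (derangement numbers via !m = (m-1)·(!(m-1) + !(m-2)): !0..!6 = 1, 0, 1, 2, 9, 44, 265). Σ_{j=10}^{16} C(16,j)·!(16-j) = C(16,10)·!6 + C(16,11)·!5 + C(16,12)·!4 + C(16,13)·!3 + C(16,14)·!2 + C(16,15)·!1 + C(16,16)·!0 = 8008·265 + 4368·44 + 1820·9 + 560·2 + 120·1 + 16·0 + 1·1 = 2331933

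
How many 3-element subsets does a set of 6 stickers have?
C(6,3) = 6!/(3!×3!) = 20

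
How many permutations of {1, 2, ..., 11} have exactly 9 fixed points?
Choose the 9 fixed points C(11,9) = 55, derange the rest: !2 = Σ_{j=0}^{2} (-1)^j·2!/j! = 2 - 2 + 1 = 1. Product = 55 × 1 = 55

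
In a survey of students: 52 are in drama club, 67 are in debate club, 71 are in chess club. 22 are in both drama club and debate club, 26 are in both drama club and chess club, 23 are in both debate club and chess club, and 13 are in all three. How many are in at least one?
|A∪B∪C| = 52+67+71-22-26-23+13 = 132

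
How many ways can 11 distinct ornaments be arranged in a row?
11! = 39916800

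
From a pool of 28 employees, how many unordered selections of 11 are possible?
C(28,11) = 28!/(11!×17!) = 21474180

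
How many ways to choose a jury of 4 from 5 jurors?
C(5,4) = 5!/(4!×1!) = 5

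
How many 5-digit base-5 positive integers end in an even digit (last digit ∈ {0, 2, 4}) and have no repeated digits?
Last∈{0,2,4}. Last=0: 24. Last nonzero: 2×3×P(3,3) = 36. Total = 60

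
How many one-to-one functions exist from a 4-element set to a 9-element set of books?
P(9,4) = 9!/(9-4)! = 3024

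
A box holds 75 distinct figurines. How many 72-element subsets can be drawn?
C(75,72) = 75!/(72!×3!) = 67525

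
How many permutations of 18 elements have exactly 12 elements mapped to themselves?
Choose the 12 fixed points C(18,12) = 18564, derange the rest: !6 = Σ_{j=0}^{6} (-1)^j·6!/j! = 720 - 720 + 360 - 120 + 30 - 6 + 1 = 265. Product = 18564 × 265 = 4919460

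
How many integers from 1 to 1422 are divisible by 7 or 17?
⌊1422/7⌋ + ⌊1422/17⌋ - ⌊1422/119⌋ = 203 + 83 - 11 = 275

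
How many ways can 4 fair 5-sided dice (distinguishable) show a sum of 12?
Coefficient of x^12 in (x + x² + ... + x^5)^4. By inclusion-exclusion on dice exceeding 5: Σ_j (-1)^j C(4,j)·C(12-1-5j, 3) = C(4,0)·C(11,3) - C(4,1)·C(6,3) = 1·165 - 4·20 = 85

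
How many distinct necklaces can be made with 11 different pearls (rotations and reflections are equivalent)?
(11-1)!/2 = 3628800/2 = 1814400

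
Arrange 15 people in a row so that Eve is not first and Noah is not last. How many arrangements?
By inclusion-exclusion: 15! - 2×(15-1)! + (15-2)! = 1307674368000 - 174356582400 + 6227020800 = 1139544806400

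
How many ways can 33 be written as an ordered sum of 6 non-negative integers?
C(33+6-1, 6-1) = C(38, 5) = 501942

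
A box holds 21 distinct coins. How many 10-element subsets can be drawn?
C(21,10) = 21!/(10!×11!) = 352716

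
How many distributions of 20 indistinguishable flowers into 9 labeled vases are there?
C(20+9-1, 9-1) = C(28, 8) = 3108105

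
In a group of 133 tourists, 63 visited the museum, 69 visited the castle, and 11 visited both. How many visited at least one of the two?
|A∪B| = |A| + |B| - |A∩B| = 63 + 69 - 11 = 121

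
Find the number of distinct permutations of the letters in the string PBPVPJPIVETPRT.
14! / (1! × 1! × 1! × 1! × 5! × 1! × 2! × 2!) = 181621440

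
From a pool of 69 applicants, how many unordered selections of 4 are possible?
C(69,4) = 69!/(4!×65!) = 864501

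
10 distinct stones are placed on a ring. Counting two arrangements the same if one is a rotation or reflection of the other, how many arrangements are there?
(10-1)!/2 = 362880/2 = 181440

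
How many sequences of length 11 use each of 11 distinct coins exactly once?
11! = 39916800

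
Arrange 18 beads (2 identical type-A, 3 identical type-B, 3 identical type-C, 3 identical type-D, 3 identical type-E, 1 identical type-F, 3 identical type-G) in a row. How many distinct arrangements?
18! / (2! × 3! × 3! × 3! × 3! × 1! × 3!) = 411675264000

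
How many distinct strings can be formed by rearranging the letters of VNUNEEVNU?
9! / (2! × 3! × 2! × 2!) = 7560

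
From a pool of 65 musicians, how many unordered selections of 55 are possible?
C(65,55) = 65!/(55!×10!) = 179013799328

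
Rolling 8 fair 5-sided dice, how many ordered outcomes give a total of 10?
Coefficient of x^10 in (x + x² + ... + x^5)^8. By inclusion-exclusion on dice exceeding 5: Σ_j (-1)^j C(8,j)·C(10-1-5j, 7) = C(8,0)·C(9,7) = 1·36 = 36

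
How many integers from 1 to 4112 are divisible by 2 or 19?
⌊4112/2⌋ + ⌊4112/19⌋ - ⌊4112/38⌋ = 2056 + 216 - 108 = 2164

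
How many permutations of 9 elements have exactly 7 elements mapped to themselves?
Choose the 7 fixed points C(9,7) = 36, derange the rest: !2 = Σ_{j=0}^{2} (-1)^j·2!/j! = 2 - 2 + 1 = 1. Product = 36 × 1 = 36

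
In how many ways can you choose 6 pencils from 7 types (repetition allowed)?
C(6+7-1, 7-1) = C(12, 6) = 924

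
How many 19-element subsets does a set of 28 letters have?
C(28,19) = 28!/(19!×9!) = 6906900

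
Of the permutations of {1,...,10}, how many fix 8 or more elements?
Exactly j fixed points: C(10,j)·!(10-j); sum over j ≥ 8 (derangement numbers via !m = (m-1)·(!(m-1) + !(m-2)): !0..!2 = 1, 0, 1). Σ_{j=8}^{10} C(10,j)·!(10-j) = C(10,8)·!2 + C(10,9)·!1 + C(10,10)·!0 = 45·1 + 10·0 + 1·1 = 46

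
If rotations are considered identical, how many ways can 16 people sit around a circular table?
Circular: fix one position, arrange the rest. (16-1)! = 1307674368000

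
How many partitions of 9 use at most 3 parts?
By conjugation, equals partitions of 9 into parts ≤ 3. Let r_j(i) = number of partitions of i into parts ≤ j, for i = 0..9. r_1(i) = 1 for all i; r_j(i) = r_{j-1}(i) + r_j(i-j). Rows j = 2..3: ≤2: 1 1 2 2 3 3 4 4 5 5; ≤3: 1 1 2 3 4 5 7 8 10 12. r_3(9) = 12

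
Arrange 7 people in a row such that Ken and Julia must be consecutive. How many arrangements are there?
Treat the 2 as one block: (7-2+1)! × 2! = 720 × 2 = 1440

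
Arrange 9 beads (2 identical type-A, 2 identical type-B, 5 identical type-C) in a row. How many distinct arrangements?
9! / (2! × 2! × 5!) = 756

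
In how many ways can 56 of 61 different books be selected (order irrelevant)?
C(61,56) = 61!/(56!×5!) = 5949147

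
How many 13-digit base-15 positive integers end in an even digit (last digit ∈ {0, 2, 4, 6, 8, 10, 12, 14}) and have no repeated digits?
Last∈{0,2,4,6,8,10,12,14}. Last=0: 43589145600. Last nonzero: 7×13×P(13,11) = 283329446400. Total = 326918592000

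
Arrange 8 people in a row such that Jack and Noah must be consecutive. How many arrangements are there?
Treat the 2 as one block: (8-2+1)! × 2! = 5040 × 2 = 10080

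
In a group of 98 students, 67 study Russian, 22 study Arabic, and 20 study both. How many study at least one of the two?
|A∪B| = |A| + |B| - |A∩B| = 67 + 22 - 20 = 69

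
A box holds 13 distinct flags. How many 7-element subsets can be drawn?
C(13,7) = 13!/(7!×6!) = 1716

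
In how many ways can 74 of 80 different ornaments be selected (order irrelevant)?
C(80,74) = 80!/(74!×6!) = 300500200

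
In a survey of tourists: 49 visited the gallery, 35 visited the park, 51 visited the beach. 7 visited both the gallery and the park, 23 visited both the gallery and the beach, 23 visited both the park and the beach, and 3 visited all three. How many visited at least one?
|A∪B∪C| = 49+35+51-7-23-23+3 = 85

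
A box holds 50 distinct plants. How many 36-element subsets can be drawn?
C(50,36) = 50!/(36!×14!) = 937845656300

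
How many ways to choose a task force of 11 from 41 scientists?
C(41,11) = 41!/(11!×30!) = 3159461968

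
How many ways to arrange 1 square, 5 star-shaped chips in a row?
6! / (1! × 5!) = 6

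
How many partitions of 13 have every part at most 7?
Let r_j(i) = number of partitions of i into parts ≤ j, for i = 0..13. r_1(i) = 1 for all i; r_j(i) = r_{j-1}(i) + r_j(i-j). Rows j = 2..7: ≤2: 1 1 2 2 3 3 4 4 5 5 6 6 7 7; ≤3: 1 1 2 3 4 5 7 8 10 12 14 16 19 21; ≤4: 1 1 2 3 5 6 9 11 15 18 23 27 34 39; ≤5: 1 1 2 3 5 7 10 13 18 23 30 37 47 57; ≤6: 1 1 2 3 5 7 11 14 20 26 35 44 58 71; ≤7: 1 1 2 3 5 7 11 15 21 28 38 49 65 82. r_7(13) = 82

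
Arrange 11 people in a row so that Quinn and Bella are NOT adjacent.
Total - adjacent = 11! - (11-1)!×2 = 39916800 - 7257600 = 32659200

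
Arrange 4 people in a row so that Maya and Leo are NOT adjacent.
Total - adjacent = 4! - (4-1)!×2 = 24 - 12 = 12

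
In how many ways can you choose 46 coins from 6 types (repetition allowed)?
C(46+6-1, 6-1) = C(51, 5) = 2349060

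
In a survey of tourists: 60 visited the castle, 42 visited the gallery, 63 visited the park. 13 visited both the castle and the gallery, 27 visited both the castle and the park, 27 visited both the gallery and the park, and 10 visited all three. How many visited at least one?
|A∪B∪C| = 60+42+63-13-27-27+10 = 108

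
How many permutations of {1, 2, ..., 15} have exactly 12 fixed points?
Choose the 12 fixed points C(15,12) = 455, derange the rest: !3 = Σ_{j=0}^{3} (-1)^j·3!/j! = 6 - 6 + 3 - 1 = 2. Product = 455 × 2 = 910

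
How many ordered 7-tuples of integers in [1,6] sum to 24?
Coefficient of x^24 in (x + x² + ... + x^6)^7. By inclusion-exclusion on dice exceeding 6: Σ_j (-1)^j C(7,j)·C(24-1-6j, 6) = C(7,0)·C(23,6) - C(7,1)·C(17,6) + C(7,2)·C(11,6) = 1·100947 - 7·12376 + 21·462 = 24017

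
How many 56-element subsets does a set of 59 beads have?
C(59,56) = 59!/(56!×3!) = 32509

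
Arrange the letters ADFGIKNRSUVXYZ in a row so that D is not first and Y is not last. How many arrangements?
By inclusion-exclusion: 14! - 2×(14-1)! + (14-2)! = 87178291200 - 12454041600 + 479001600 = 75203251200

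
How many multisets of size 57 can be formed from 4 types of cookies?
C(57+4-1, 4-1) = C(60, 3) = 34220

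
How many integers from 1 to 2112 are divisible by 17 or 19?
⌊2112/17⌋ + ⌊2112/19⌋ - ⌊2112/323⌋ = 124 + 111 - 6 = 229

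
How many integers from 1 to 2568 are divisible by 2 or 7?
⌊2568/2⌋ + ⌊2568/7⌋ - ⌊2568/14⌋ = 1284 + 366 - 183 = 1467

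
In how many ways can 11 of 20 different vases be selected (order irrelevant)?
C(20,11) = 20!/(11!×9!) = 167960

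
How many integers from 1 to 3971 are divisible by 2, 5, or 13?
⌊3971/2⌋+⌊3971/5⌋+⌊3971/13⌋ - ⌊3971/10⌋-⌊3971/26⌋-⌊3971/65⌋ + ⌊3971/130⌋ = 1985+794+305 - 397-152-61 + 30 = 2504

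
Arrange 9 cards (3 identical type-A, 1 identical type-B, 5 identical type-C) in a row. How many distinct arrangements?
9! / (3! × 1! × 5!) = 504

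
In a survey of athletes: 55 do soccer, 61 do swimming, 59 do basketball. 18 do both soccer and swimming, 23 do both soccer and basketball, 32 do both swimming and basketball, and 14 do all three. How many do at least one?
|A∪B∪C| = 55+61+59-18-23-32+14 = 116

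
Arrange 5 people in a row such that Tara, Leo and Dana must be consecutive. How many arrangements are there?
Treat the 3 as one block: (5-3+1)! × 3! = 6 × 6 = 36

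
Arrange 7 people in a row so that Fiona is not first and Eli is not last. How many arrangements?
By inclusion-exclusion: 7! - 2×(7-1)! + (7-2)! = 5040 - 1440 + 120 = 3720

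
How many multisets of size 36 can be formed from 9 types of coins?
C(36+9-1, 9-1) = C(44, 8) = 177232627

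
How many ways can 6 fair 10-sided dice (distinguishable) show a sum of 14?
Coefficient of x^14 in (x + x² + ... + x^10)^6. By inclusion-exclusion on dice exceeding 10: Σ_j (-1)^j C(6,j)·C(14-1-10j, 5) = C(6,0)·C(13,5) = 1·1287 = 1287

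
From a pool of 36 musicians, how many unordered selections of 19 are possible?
C(36,19) = 36!/(19!×17!) = 8597496600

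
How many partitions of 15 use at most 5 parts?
By conjugation, equals partitions of 15 into parts ≤ 5. Let r_j(i) = number of partitions of i into parts ≤ j, for i = 0..15. r_1(i) = 1 for all i; r_j(i) = r_{j-1}(i) + r_j(i-j). Rows j = 2..5: ≤2: 1 1 2 2 3 3 4 4 5 5 6 6 7 7 8 8; ≤3: 1 1 2 3 4 5 7 8 10 12 14 16 19 21 24 27; ≤4: 1 1 2 3 5 6 9 11 15 18 23 27 34 39 47 54; ≤5: 1 1 2 3 5 7 10 13 18 23 30 37 47 57 70 84. r_5(15) = 84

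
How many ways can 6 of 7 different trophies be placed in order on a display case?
P(7,6) = 7!/(7-6)! = 5040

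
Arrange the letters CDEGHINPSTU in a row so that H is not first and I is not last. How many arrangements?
By inclusion-exclusion: 11! - 2×(11-1)! + (11-2)! = 39916800 - 7257600 + 362880 = 33022080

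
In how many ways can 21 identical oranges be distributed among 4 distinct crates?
C(21+4-1, 4-1) = C(24, 3) = 2024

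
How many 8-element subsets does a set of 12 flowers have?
C(12,8) = 12!/(8!×4!) = 495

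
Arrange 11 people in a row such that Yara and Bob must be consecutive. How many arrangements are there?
Treat the 2 as one block: (11-2+1)! × 2! = 3628800 × 2 = 7257600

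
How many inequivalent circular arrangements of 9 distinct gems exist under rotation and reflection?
(9-1)!/2 = 40320/2 = 20160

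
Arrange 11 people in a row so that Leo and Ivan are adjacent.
Treat as block: (11-1)! × 2! = 3628800 × 2 = 7257600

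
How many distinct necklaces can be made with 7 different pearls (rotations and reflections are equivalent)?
(7-1)!/2 = 720/2 = 360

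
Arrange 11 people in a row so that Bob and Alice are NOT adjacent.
Total - adjacent = 11! - (11-1)!×2 = 39916800 - 7257600 = 32659200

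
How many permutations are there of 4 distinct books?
4! = 24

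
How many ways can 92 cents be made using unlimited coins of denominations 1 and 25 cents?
Coefficient of x^92 in 1/(1-x^1) · 1/(1-x^25). Use j coins of 25 for j = 0..⌊92/25⌋ = 3, the rest in 1s: 3 + 1 = 4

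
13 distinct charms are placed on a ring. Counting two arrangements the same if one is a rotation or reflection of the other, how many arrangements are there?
(13-1)!/2 = 479001600/2 = 239500800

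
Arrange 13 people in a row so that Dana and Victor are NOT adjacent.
Total - adjacent = 13! - (13-1)!×2 = 6227020800 - 958003200 = 5269017600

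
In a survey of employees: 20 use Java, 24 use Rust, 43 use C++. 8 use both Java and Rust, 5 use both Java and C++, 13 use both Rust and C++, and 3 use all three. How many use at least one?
|A∪B∪C| = 20+24+43-8-5-13+3 = 64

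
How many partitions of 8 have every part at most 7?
Let r_j(i) = number of partitions of i into parts ≤ j, for i = 0..8. r_1(i) = 1 for all i; r_j(i) = r_{j-1}(i) + r_j(i-j). Rows j = 2..7: ≤2: 1 1 2 2 3 3 4 4 5; ≤3: 1 1 2 3 4 5 7 8 10; ≤4: 1 1 2 3 5 6 9 11 15; ≤5: 1 1 2 3 5 7 10 13 18; ≤6: 1 1 2 3 5 7 11 14 20; ≤7: 1 1 2 3 5 7 11 15 21. r_7(8) = 21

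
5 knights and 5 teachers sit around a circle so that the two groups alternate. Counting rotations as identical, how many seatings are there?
Fix one of the knights: (5-1)! ways for the remaining knights, × 5! ways for the teachers = 24 × 120 = 2880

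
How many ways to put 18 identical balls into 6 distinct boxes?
C(18+6-1, 6-1) = C(23, 5) = 33649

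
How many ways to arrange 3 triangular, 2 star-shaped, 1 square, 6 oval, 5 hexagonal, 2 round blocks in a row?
19! / (3! × 2! × 1! × 6! × 5! × 2!) = 58663725120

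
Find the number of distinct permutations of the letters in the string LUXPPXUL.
8! / (2! × 2! × 2! × 2!) = 2520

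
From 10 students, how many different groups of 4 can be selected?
C(10,4) = 10!/(4!×6!) = 210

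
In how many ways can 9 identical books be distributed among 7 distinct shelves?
C(9+7-1, 7-1) = C(15, 6) = 5005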